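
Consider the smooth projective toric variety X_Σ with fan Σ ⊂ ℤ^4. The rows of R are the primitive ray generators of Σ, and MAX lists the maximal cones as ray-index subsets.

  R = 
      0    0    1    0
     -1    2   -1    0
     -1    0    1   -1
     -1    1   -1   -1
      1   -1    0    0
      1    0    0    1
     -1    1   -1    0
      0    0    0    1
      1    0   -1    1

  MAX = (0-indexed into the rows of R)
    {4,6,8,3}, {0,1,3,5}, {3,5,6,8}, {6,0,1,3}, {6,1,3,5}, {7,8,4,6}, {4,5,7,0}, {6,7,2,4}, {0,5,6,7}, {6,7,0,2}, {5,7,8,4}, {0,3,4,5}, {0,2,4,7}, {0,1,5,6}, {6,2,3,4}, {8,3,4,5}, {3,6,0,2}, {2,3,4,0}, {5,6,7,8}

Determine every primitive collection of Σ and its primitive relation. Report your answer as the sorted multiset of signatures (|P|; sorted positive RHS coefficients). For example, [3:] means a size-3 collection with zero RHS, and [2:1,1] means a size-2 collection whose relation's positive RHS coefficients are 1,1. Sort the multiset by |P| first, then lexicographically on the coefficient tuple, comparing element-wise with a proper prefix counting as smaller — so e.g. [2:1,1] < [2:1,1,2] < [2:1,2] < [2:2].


11 minimal non-faces of Δ(Σ) (on 9 rays):

  {2,8}:  v_{2} + v_{8} = 0  →  sig = [2:]
  {0,8}:  v_{0} + v_{8} = v_{5}  →  sig = [2:1]
  {2,5}:  v_{2} + v_{5} = v_{0}  →  sig = [2:1]
  {3,7}:  v_{3} + v_{7} = v_{6}  →  sig = [2:1]
  {1,4}:  v_{1} + v_{4} = v_{3} + v_{5}  →  sig = [2:1,1]
  {1,2}:  v_{1} + v_{2} = 2·v_{0} + v_{3} + v_{6}  →  sig = [2:1,1,2]
  {1,7}:  v_{1} + v_{7} = v_{0} + v_{5} + 2·v_{6}  →  sig = [2:1,1,2]
  {1,8}:  v_{1} + v_{8} = v_{3} + 2·v_{5} + v_{6}  →  sig = [2:1,1,2]
  {0,4,6}:  v_{0} + v_{4} + v_{6} = 0  →  sig = [3:]
  {4,5,6}:  v_{4} + v_{5} + v_{6} = v_{8}  →  sig = [3:1]
  {0,3,5,6}:  v_{0} + v_{3} + v_{5} + v_{6} = v_{1}  →  sig = [4:1]

Sorted signature multiset PRS(X):
    [2:]
    [2:1]
    [2:1]
    [2:1]
    [2:1,1]
    [2:1,1,2]
    [2:1,1,2]
    [2:1,1,2]
    [3:]
    [3:1]
    [4:1]


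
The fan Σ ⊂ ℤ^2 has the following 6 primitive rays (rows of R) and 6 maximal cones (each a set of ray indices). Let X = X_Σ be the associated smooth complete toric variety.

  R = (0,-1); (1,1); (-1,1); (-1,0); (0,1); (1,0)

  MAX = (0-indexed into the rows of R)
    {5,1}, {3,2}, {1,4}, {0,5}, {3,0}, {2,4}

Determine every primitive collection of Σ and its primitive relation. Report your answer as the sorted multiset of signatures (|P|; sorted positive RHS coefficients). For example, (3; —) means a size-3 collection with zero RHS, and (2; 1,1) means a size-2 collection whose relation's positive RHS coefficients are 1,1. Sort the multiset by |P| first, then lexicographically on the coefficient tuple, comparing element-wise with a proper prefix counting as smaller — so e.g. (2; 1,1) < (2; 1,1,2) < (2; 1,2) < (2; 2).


Minimal non-faces — 9 found among 6 rays, 6 max cones:

  • {0,4}:  v_{0} + v_{4} = 0 ; sig = (2; —)
  • {3,5}:  v_{3} + v_{5} = 0 ; sig = (2; —)
  • {0,1}:  v_{0} + v_{1} = v_{5} ; sig = (2; 1)
  • {0,2}:  v_{0} + v_{2} = v_{3} ; sig = (2; 1)
  • {1,3}:  v_{1} + v_{3} = v_{4} ; sig = (2; 1)
  • {2,5}:  v_{2} + v_{5} = v_{4} ; sig = (2; 1)
  • {3,4}:  v_{3} + v_{4} = v_{2} ; sig = (2; 1)
  • {4,5}:  v_{4} + v_{5} = v_{1} ; sig = (2; 1)
  • {1,2}:  v_{1} + v_{2} = 2·v_{4} ; sig = (2; 2)

Signatures (|P|; sorted positive RHS coefficients), sorted:
[(2; —), (2; —), (2; 1), (2; 1), (2; 1), (2; 1), (2; 1), (2; 1), (2; 2)]


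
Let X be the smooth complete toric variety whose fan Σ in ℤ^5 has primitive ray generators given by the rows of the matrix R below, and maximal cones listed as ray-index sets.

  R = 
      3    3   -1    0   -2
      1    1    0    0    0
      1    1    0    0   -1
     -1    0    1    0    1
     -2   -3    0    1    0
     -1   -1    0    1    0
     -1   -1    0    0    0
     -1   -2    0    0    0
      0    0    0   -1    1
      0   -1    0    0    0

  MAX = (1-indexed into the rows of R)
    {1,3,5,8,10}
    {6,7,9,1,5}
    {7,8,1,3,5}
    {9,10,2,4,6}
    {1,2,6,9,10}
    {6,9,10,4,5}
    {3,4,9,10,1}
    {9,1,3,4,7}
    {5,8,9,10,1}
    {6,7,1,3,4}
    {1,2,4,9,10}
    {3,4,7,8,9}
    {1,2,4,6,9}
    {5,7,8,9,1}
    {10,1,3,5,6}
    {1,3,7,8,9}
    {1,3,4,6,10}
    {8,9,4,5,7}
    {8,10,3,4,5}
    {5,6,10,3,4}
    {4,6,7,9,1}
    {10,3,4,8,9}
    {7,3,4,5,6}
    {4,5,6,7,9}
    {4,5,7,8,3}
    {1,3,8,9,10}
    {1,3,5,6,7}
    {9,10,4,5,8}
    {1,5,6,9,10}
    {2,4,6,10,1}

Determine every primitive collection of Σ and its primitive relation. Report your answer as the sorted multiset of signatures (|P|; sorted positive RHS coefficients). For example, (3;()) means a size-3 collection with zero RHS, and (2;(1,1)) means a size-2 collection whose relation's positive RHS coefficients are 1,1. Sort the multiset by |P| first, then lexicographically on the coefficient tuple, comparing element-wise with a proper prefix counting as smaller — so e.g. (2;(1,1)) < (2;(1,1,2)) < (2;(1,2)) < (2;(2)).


Minimal non-faces — 11 found among 10 rays, 30 max cones:

  P = {2,7}:  v_{2} + v_{7} = 0  so sig = (2;())
  P = {2,8}:  v_{2} + v_{8} = v_{10}  so sig = (2;(1))
  P = {6,8}:  v_{6} + v_{8} = v_{5}  so sig = (2;(1))
  P = {7,10}:  v_{7} + v_{10} = v_{8}  so sig = (2;(1))
  P = {2,5}:  v_{2} + v_{5} = v_{6} + v_{10}  so sig = (2;(1,1))
  P = {2,3}:  v_{2} + v_{3} = v_{1} + v_{4} + v_{10}  so sig = (2;(1,1,1))
  P = {3,6,9}:  v_{3} + v_{6} + v_{9} = 0  so sig = (3;())
  P = {1,4,8}:  v_{1} + v_{4} + v_{8} = v_{3}  so sig = (3;(1))
  P = {3,5,9}:  v_{3} + v_{5} + v_{9} = v_{8}  so sig = (3;(1))
  P = {1,4,5}:  v_{1} + v_{4} + v_{5} = v_{3} + v_{6}  so sig = (3;(1,1))
  P = {1,4,6,9,10}:  v_{1} + v_{4} + v_{6} + v_{9} + v_{10} = v_{2}  so sig = (5;(1))

Sorted signature multiset PRS(X):
{ (2;()),  (2;(1)) ×3,  (2;(1,1)),  (2;(1,1,1)),  (3;()),  (3;(1)) ×2,  (3;(1,1)),  (5;(1)) }


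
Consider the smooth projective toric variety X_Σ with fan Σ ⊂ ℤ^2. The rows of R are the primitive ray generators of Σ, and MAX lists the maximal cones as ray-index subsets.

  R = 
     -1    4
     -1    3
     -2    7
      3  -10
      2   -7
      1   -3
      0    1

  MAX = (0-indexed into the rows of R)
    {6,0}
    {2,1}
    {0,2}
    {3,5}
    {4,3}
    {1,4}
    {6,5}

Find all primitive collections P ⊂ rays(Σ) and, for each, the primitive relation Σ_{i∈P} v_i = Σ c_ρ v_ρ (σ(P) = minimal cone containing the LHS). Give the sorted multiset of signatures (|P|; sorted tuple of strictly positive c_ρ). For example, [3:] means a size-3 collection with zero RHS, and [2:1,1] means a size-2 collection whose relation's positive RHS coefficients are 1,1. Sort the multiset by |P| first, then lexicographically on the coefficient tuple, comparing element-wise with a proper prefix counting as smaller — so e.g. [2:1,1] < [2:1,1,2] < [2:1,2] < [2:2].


Minimal non-faces — 14 found among 7 rays, 7 max cones:

  P={1,5}:  v_{1} + v_{5} = 0  ⇒ sig = [2:]
  P={2,4}:  v_{2} + v_{4} = 0  ⇒ sig = [2:]
  P={0,1}:  v_{0} + v_{1} = v_{2}  ⇒ sig = [2:1]
  P={0,4}:  v_{0} + v_{4} = v_{5}  ⇒ sig = [2:1]
  P={0,5}:  v_{0} + v_{5} = v_{6}  ⇒ sig = [2:1]
  P={1,3}:  v_{1} + v_{3} = v_{4}  ⇒ sig = [2:1]
  P={1,6}:  v_{1} + v_{6} = v_{0}  ⇒ sig = [2:1]
  P={2,3}:  v_{2} + v_{3} = v_{5}  ⇒ sig = [2:1]
  P={2,5}:  v_{2} + v_{5} = v_{0}  ⇒ sig = [2:1]
  P={4,5}:  v_{4} + v_{5} = v_{3}  ⇒ sig = [2:1]
  P={0,3}:  v_{0} + v_{3} = 2·v_{5}  ⇒ sig = [2:2]
  P={2,6}:  v_{2} + v_{6} = 2·v_{0}  ⇒ sig = [2:2]
  P={4,6}:  v_{4} + v_{6} = 2·v_{5}  ⇒ sig = [2:2]
  P={3,6}:  v_{3} + v_{6} = 3·v_{5}  ⇒ sig = [2:3]

Sorted signature multiset PRS(X):
{ [2:] ×2,  [2:1] ×8,  [2:2] ×3,  [2:3] }


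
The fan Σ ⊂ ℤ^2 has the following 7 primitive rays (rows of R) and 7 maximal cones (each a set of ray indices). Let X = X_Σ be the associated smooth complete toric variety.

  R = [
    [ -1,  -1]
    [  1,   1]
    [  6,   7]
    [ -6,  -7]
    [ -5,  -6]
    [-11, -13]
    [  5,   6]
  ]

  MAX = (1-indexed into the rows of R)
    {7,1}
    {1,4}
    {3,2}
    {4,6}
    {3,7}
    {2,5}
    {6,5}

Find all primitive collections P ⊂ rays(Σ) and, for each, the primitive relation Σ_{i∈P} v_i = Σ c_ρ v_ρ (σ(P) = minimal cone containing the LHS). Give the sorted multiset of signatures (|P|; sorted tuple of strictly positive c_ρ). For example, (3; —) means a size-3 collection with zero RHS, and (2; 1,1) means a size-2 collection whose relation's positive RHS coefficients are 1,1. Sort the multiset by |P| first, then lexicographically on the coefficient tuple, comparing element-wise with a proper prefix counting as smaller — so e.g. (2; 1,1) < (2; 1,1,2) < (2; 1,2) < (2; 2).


Primitive collections (14):

  {1,2}:  v_{1} + v_{2} = 0  ⟹  sig = (2; —)
  {3,4}:  v_{3} + v_{4} = 0  ⟹  sig = (2; —)
  {5,7}:  v_{5} + v_{7} = 0  ⟹  sig = (2; —)
  {1,3}:  v_{1} + v_{3} = v_{7}  ⟹  sig = (2; 1)
  {1,5}:  v_{1} + v_{5} = v_{4}  ⟹  sig = (2; 1)
  {2,4}:  v_{2} + v_{4} = v_{5}  ⟹  sig = (2; 1)
  {2,7}:  v_{2} + v_{7} = v_{3}  ⟹  sig = (2; 1)
  {3,5}:  v_{3} + v_{5} = v_{2}  ⟹  sig = (2; 1)
  {3,6}:  v_{3} + v_{6} = v_{5}  ⟹  sig = (2; 1)
  {4,5}:  v_{4} + v_{5} = v_{6}  ⟹  sig = (2; 1)
  {4,7}:  v_{4} + v_{7} = v_{1}  ⟹  sig = (2; 1)
  {6,7}:  v_{6} + v_{7} = v_{4}  ⟹  sig = (2; 1)
  {1,6}:  v_{1} + v_{6} = 2·v_{4}  ⟹  sig = (2; 2)
  {2,6}:  v_{2} + v_{6} = 2·v_{5}  ⟹  sig = (2; 2)

so the primitive-relation signature multiset is
{ (2; —) ×3,  (2; 1) ×9,  (2; 2) ×2 }


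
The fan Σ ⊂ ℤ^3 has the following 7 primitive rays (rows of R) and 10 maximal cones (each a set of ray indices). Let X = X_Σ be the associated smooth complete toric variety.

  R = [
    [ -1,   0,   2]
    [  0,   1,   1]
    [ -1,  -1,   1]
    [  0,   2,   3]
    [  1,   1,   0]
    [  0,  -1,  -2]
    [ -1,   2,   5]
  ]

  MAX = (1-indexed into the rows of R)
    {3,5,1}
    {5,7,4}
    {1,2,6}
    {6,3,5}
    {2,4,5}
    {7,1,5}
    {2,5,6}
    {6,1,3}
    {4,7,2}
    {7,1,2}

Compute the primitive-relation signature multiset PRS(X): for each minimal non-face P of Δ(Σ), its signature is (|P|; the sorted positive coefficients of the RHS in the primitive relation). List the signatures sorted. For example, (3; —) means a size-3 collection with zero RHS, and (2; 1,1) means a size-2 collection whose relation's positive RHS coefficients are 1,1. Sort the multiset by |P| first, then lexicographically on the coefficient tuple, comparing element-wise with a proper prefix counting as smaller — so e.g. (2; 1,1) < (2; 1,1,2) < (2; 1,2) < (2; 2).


Primitive collections (9):

  • {1,4}:  v_{1} + v_{4} = v_{7}  →  sig = (2; 1)
  • {2,3}:  v_{2} + v_{3} = v_{1}  →  sig = (2; 1)
  • {4,6}:  v_{4} + v_{6} = v_{2}  →  sig = (2; 1)
  • {6,7}:  v_{6} + v_{7} = v_{1} + v_{2}  →  sig = (2; 1,1)
  • {3,4}:  v_{3} + v_{4} = 2·v_{1} + v_{5}  →  sig = (2; 1,2)
  • {3,7}:  v_{3} + v_{7} = 3·v_{1} + v_{5}  →  sig = (2; 1,3)
  • {1,5,6}:  v_{1} + v_{5} + v_{6} = 0  →  sig = (3; —)
  • {1,2,5}:  v_{1} + v_{2} + v_{5} = v_{4}  →  sig = (3; 1)
  • {2,5,7}:  v_{2} + v_{5} + v_{7} = 2·v_{4}  →  sig = (3; 2)

Sorted signature multiset PRS(X):
    |P|=2: 6 collections, coeffs (1), (1), (1), (1,1), (1,2), (1,3)
    |P|=3: 3 collections, coeffs (), (1), (2)


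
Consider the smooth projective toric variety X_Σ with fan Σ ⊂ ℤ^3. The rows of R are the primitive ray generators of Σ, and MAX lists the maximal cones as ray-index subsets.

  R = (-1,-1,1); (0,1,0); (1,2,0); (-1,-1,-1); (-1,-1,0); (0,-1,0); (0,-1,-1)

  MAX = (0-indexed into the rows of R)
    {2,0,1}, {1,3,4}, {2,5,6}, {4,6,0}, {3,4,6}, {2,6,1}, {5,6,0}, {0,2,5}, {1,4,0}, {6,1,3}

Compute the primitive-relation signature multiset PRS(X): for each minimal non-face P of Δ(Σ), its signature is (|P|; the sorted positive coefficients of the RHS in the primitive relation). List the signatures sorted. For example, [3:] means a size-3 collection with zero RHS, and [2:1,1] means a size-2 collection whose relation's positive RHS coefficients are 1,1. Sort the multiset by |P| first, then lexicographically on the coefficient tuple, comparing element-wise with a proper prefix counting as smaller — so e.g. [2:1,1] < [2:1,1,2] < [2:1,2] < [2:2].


|primitive collections| = 9. Relations:

  P={1,5}:  v_{1} + v_{5} = 0  so sig = [2:]
  P={2,4}:  v_{2} + v_{4} = v_{1}  so sig = [2:1]
  P={3,5}:  v_{3} + v_{5} = v_{4} + v_{6}  so sig = [2:1,1]
  P={4,5}:  v_{4} + v_{5} = v_{0} + v_{6}  so sig = [2:1,1]
  P={2,3}:  v_{2} + v_{3} = 2·v_{1} + v_{6}  so sig = [2:1,2]
  P={0,3}:  v_{0} + v_{3} = 2·v_{4}  so sig = [2:2]
  P={0,2,6}:  v_{0} + v_{2} + v_{6} = 0  so sig = [3:]
  P={0,1,6}:  v_{0} + v_{1} + v_{6} = v_{4}  so sig = [3:1]
  P={1,4,6}:  v_{1} + v_{4} + v_{6} = v_{3}  so sig = [3:1]

Signatures (|P|; sorted positive RHS coefficients), sorted:
[[2:], [2:1], [2:1,1], [2:1,1], [2:1,2], [2:2], [3:], [3:1], [3:1]]


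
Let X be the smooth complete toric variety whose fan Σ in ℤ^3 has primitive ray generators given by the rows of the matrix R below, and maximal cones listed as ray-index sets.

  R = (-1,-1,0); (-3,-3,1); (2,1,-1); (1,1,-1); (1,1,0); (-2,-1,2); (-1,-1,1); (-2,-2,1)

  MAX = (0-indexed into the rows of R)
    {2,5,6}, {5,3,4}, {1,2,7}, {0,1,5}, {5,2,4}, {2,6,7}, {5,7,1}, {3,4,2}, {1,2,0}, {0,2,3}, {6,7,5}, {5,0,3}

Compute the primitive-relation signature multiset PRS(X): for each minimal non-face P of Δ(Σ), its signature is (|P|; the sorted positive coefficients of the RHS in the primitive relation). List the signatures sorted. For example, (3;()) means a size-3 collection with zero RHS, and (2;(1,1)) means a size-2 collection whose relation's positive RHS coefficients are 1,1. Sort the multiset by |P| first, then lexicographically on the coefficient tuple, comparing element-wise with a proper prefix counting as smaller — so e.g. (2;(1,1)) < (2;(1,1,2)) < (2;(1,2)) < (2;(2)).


The 14 primitive collections of Σ (r=8, n=3):

  {0,4}:  v_{0} + v_{4} = 0 — sig = (2;())
  {3,6}:  v_{3} + v_{6} = 0 — sig = (2;())
  {0,6}:  v_{0} + v_{6} = v_{7} — sig = (2;(1))
  {0,7}:  v_{0} + v_{7} = v_{1} — sig = (2;(1))
  {1,4}:  v_{1} + v_{4} = v_{7} — sig = (2;(1))
  {3,7}:  v_{3} + v_{7} = v_{0} — sig = (2;(1))
  {4,7}:  v_{4} + v_{7} = v_{6} — sig = (2;(1))
  {4,6}:  v_{4} + v_{6} = v_{2} + v_{5} — sig = (2;(1,1))
  {1,3}:  v_{1} + v_{3} = 2·v_{0} — sig = (2;(2))
  {1,6}:  v_{1} + v_{6} = 2·v_{7} — sig = (2;(2))
  {0,2,5}:  v_{0} + v_{2} + v_{5} = v_{6} — sig = (3;(1))
  {2,3,5}:  v_{2} + v_{3} + v_{5} = v_{4} — sig = (3;(1))
  {1,2,5}:  v_{1} + v_{2} + v_{5} = v_{6} + v_{7} — sig = (3;(1,1))
  {2,5,7}:  v_{2} + v_{5} + v_{7} = 2·v_{6} — sig = (3;(2))

Signatures (|P|; sorted positive RHS coefficients), sorted:
    |P|=2: 10 collections, coeffs (), (), (1), (1), (1), (1), (1), (1,1), (2), (2)
    |P|=3: 4 collections, coeffs (1), (1), (1,1), (2)


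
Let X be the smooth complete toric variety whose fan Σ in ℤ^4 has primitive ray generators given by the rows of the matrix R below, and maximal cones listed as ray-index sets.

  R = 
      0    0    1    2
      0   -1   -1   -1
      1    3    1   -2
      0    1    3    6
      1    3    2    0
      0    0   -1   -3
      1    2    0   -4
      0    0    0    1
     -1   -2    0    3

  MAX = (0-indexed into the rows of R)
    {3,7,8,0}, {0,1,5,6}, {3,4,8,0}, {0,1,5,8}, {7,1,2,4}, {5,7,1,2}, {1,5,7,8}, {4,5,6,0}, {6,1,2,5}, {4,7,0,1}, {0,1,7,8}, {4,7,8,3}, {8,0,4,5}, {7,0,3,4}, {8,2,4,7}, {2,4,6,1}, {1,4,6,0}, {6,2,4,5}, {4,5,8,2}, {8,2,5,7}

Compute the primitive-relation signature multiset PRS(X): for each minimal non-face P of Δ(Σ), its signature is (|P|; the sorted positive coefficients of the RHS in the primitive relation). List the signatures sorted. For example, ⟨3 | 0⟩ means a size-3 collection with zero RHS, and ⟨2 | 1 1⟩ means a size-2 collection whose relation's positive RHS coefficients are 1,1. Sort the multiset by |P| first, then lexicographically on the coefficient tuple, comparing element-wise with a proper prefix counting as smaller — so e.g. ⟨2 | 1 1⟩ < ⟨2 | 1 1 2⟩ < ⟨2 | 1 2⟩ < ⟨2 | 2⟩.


Primitive collections (13):

  • {0,2}:  v_{0} + v_{2} = v_{4} ; sig = ⟨2 | 1⟩
  • {3,5}:  v_{3} + v_{5} = v_{4} + v_{8} ; sig = ⟨2 | 1 1⟩
  • {3,6}:  v_{3} + v_{6} = v_{0} + v_{4} ; sig = ⟨2 | 1 1⟩
  • {6,7}:  v_{6} + v_{7} = v_{1} + v_{2} ; sig = ⟨2 | 1 1⟩
  • {6,8}:  v_{6} + v_{8} = v_{0} + v_{5} ; sig = ⟨2 | 1 1⟩
  • {2,3}:  v_{2} + v_{3} = 2·v_{4} + v_{7} + v_{8} ; sig = ⟨2 | 1 1 2⟩
  • {1,3}:  v_{1} + v_{3} = 2·v_{0} + v_{7} ; sig = ⟨2 | 1 2⟩
  • {0,5,7}:  v_{0} + v_{5} + v_{7} = 0 ; sig = ⟨3 | 0⟩
  • {1,2,8}:  v_{1} + v_{2} + v_{8} = 0 ; sig = ⟨3 | 0⟩
  • {1,4,5}:  v_{1} + v_{4} + v_{5} = v_{6} ; sig = ⟨3 | 1⟩
  • {1,4,8}:  v_{1} + v_{4} + v_{8} = v_{0} ; sig = ⟨3 | 1⟩
  • {4,5,7}:  v_{4} + v_{5} + v_{7} = v_{2} ; sig = ⟨3 | 1⟩
  • {0,4,7,8}:  v_{0} + v_{4} + v_{7} + v_{8} = v_{3} ; sig = ⟨4 | 1⟩

Hence PRS(X_Σ) =
{ ⟨2 | 1⟩,  ⟨2 | 1 1⟩ ×4,  ⟨2 | 1 1 2⟩,  ⟨2 | 1 2⟩,  ⟨3 | 0⟩ ×2,  ⟨3 | 1⟩ ×3,  ⟨4 | 1⟩ }


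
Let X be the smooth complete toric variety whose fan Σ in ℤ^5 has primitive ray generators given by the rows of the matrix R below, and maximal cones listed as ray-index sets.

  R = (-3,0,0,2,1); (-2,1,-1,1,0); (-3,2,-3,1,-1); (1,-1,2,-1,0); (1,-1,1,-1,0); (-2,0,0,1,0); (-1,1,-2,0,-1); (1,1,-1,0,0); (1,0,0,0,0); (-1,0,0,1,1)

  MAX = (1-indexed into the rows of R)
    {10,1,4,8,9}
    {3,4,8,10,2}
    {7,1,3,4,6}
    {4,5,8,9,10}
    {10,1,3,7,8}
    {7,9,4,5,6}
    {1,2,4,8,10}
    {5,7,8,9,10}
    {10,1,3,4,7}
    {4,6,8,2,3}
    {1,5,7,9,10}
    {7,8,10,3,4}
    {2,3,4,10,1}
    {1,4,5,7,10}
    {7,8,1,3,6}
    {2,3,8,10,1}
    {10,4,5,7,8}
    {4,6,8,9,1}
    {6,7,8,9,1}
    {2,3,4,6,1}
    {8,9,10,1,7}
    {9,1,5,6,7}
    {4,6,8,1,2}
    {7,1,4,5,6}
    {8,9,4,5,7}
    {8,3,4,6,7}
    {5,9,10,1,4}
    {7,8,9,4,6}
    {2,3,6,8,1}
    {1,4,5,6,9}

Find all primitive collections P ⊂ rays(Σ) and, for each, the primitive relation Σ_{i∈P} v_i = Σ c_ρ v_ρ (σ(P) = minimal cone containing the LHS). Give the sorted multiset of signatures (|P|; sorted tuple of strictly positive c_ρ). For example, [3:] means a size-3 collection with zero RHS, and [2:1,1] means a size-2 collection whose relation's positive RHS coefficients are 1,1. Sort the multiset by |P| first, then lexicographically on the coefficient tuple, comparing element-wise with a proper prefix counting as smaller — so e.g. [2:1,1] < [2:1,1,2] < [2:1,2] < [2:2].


Σ has 12 primitive collections:

  P = {2,7}:  v_{2} + v_{7} = v_{3}  ⟹  sig = [2:1]
  P = {6,10}:  v_{6} + v_{10} = v_{1}  ⟹  sig = [2:1]
  P = {2,9}:  v_{2} + v_{9} = v_{6} + v_{8}  ⟹  sig = [2:1,1]
  P = {2,5}:  v_{2} + v_{5} = v_{4} + v_{7} + v_{10}  ⟹  sig = [2:1,1,1]
  P = {3,9}:  v_{3} + v_{9} = v_{6} + v_{7} + v_{8}  ⟹  sig = [2:1,1,1]
  P = {3,5}:  v_{3} + v_{5} = v_{4} + 2·v_{7} + v_{10}  ⟹  sig = [2:1,1,2]
  P = {5,6,8}:  v_{5} + v_{6} + v_{8} = 0  ⟹  sig = [3:]
  P = {1,5,8}:  v_{1} + v_{5} + v_{8} = v_{10}  ⟹  sig = [3:1]
  P = {4,7,9,10}:  v_{4} + v_{7} + v_{9} + v_{10} = 0  ⟹  sig = [4:]
  P = {1,4,7,8}:  v_{1} + v_{4} + v_{7} + v_{8} = v_{2}  ⟹  sig = [4:1]
  P = {1,4,7,9}:  v_{1} + v_{4} + v_{7} + v_{9} = v_{6}  ⟹  sig = [4:1]
  P = {1,3,4,8}:  v_{1} + v_{3} + v_{4} + v_{8} = 2·v_{2}  ⟹  sig = [4:2]

Signatures (|P|; sorted positive RHS coefficients), sorted:
[[2:1], [2:1], [2:1,1], [2:1,1,1], [2:1,1,1], [2:1,1,2], [3:], [3:1], [4:], [4:1], [4:1], [4:2]]


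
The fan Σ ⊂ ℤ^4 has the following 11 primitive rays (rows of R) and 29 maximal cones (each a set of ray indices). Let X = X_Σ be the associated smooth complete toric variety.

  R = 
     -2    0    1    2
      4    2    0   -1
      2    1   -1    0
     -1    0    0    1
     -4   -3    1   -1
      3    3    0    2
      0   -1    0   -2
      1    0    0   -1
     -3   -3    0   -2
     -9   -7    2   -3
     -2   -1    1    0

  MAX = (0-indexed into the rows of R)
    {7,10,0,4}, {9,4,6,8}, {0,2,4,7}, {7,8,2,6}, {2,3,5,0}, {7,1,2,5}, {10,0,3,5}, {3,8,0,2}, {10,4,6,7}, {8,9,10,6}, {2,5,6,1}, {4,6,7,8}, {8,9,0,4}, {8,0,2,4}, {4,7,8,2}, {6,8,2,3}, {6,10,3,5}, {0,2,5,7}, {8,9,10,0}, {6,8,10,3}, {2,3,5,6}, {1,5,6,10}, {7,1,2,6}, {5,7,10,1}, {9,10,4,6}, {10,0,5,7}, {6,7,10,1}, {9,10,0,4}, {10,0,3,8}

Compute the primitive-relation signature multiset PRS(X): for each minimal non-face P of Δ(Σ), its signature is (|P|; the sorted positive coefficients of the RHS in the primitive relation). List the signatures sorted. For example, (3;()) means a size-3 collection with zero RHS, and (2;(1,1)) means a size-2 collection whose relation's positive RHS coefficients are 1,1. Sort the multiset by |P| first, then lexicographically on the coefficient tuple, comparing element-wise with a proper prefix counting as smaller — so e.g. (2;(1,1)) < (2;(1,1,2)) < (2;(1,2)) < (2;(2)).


|primitive collections| = 20. Relations:

  P={2,10}:  v_{2} + v_{10} = 0  ⟹  sig = (2;())
  P={3,7}:  v_{3} + v_{7} = 0  ⟹  sig = (2;())
  P={5,8}:  v_{5} + v_{8} = 0  ⟹  sig = (2;())
  P={0,6}:  v_{0} + v_{6} = v_{10}  ⟹  sig = (2;(1))
  P={1,3}:  v_{1} + v_{3} = v_{5} + v_{6}  ⟹  sig = (2;(1,1))
  P={1,8}:  v_{1} + v_{8} = v_{6} + v_{7}  ⟹  sig = (2;(1,1))
  P={2,9}:  v_{2} + v_{9} = v_{4} + v_{8}  ⟹  sig = (2;(1,1))
  P={3,4}:  v_{3} + v_{4} = v_{0} + v_{8}  ⟹  sig = (2;(1,1))
  P={4,5}:  v_{4} + v_{5} = v_{0} + v_{7}  ⟹  sig = (2;(1,1))
  P={5,9}:  v_{5} + v_{9} = v_{4} + v_{10}  ⟹  sig = (2;(1,1))
  P={0,1}:  v_{0} + v_{1} = v_{5} + v_{7} + v_{10}  ⟹  sig = (2;(1,1,1))
  P={1,9}:  v_{1} + v_{9} = v_{4} + v_{6} + v_{7} + v_{10}  ⟹  sig = (2;(1,1,1,1))
  P={3,9}:  v_{3} + v_{9} = v_{0} + 2·v_{8} + v_{10}  ⟹  sig = (2;(1,1,2))
  P={1,4}:  v_{1} + v_{4} = 2·v_{7} + v_{10}  ⟹  sig = (2;(1,2))
  P={7,9}:  v_{7} + v_{9} = 2·v_{4} + v_{6}  ⟹  sig = (2;(1,2))
  P={0,7,8}:  v_{0} + v_{7} + v_{8} = v_{4}  ⟹  sig = (3;(1))
  P={4,8,10}:  v_{4} + v_{8} + v_{10} = v_{9}  ⟹  sig = (3;(1))
  P={5,6,7}:  v_{5} + v_{6} + v_{7} = v_{1}  ⟹  sig = (3;(1))
  P={2,4,6}:  v_{2} + v_{4} + v_{6} = v_{7} + v_{8}  ⟹  sig = (3;(1,1))
  P={7,8,10}:  v_{7} + v_{8} + v_{10} = v_{4} + v_{6}  ⟹  sig = (3;(1,1))

Sorted signature multiset PRS(X):
{ (2;()) ×3,  (2;(1)),  (2;(1,1)) ×6,  (2;(1,1,1)),  (2;(1,1,1,1)),  (2;(1,1,2)),  (2;(1,2)) ×2,  (3;(1)) ×3,  (3;(1,1)) ×2 }


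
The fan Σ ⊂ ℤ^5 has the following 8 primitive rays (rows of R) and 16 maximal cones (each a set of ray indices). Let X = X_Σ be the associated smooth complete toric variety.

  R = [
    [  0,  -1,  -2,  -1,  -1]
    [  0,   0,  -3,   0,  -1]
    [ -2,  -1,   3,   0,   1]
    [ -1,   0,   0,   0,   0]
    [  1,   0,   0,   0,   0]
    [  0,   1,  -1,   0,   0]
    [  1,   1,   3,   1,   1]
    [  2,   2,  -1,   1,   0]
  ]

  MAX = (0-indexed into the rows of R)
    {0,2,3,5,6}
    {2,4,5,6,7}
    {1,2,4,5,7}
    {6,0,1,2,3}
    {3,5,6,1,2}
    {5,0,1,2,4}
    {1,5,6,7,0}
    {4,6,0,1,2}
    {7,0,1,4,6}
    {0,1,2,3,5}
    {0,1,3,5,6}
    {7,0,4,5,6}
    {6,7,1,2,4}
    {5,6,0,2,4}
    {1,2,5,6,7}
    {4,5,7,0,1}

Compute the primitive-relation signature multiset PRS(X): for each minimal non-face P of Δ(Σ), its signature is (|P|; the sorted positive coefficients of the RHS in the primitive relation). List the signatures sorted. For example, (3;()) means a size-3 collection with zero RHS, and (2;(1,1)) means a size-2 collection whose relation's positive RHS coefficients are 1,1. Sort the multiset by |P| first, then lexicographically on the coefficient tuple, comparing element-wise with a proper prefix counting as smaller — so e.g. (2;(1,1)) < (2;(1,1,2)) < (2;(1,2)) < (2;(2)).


5 minimal non-faces of Δ(Σ) (on 8 rays):

  P={3,4}:  v_{3} + v_{4} = 0  so sig = (2;())
  P={3,7}:  v_{3} + v_{7} = v_{1} + v_{5} + v_{6}  so sig = (2;(1,1,1))
  P={0,2,7}:  v_{0} + v_{2} + v_{7} = 0  so sig = (3;())
  P={1,4,5,6}:  v_{1} + v_{4} + v_{5} + v_{6} = v_{7}  so sig = (4;(1))
  P={0,1,2,5,6}:  v_{0} + v_{1} + v_{2} + v_{5} + v_{6} = v_{3}  so sig = (5;(1))

Hence PRS(X_Σ) =
{ (2;()),  (2;(1,1,1)),  (3;()),  (4;(1)),  (5;(1)) }


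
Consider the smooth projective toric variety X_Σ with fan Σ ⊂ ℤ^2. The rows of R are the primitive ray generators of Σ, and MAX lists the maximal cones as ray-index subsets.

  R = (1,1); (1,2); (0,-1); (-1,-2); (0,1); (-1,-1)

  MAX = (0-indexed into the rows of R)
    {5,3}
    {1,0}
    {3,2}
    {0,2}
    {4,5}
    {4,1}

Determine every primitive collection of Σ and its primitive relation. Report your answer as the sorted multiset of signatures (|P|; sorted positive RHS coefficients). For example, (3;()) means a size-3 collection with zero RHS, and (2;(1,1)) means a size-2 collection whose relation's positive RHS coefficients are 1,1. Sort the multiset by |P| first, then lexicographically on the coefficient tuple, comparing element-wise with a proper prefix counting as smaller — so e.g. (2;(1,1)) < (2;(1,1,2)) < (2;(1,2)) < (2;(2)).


The 9 primitive collections of Σ (r=6, n=2):

  • {0,5}:  v_{0} + v_{5} = 0 — sig = (2;())
  • {1,3}:  v_{1} + v_{3} = 0 — sig = (2;())
  • {2,4}:  v_{2} + v_{4} = 0 — sig = (2;())
  • {0,3}:  v_{0} + v_{3} = v_{2} — sig = (2;(1))
  • {0,4}:  v_{0} + v_{4} = v_{1} — sig = (2;(1))
  • {1,2}:  v_{1} + v_{2} = v_{0} — sig = (2;(1))
  • {1,5}:  v_{1} + v_{5} = v_{4} — sig = (2;(1))
  • {2,5}:  v_{2} + v_{5} = v_{3} — sig = (2;(1))
  • {3,4}:  v_{3} + v_{4} = v_{5} — sig = (2;(1))

Sorted signature multiset PRS(X):
{ (2;()) ×3,  (2;(1)) ×6 }


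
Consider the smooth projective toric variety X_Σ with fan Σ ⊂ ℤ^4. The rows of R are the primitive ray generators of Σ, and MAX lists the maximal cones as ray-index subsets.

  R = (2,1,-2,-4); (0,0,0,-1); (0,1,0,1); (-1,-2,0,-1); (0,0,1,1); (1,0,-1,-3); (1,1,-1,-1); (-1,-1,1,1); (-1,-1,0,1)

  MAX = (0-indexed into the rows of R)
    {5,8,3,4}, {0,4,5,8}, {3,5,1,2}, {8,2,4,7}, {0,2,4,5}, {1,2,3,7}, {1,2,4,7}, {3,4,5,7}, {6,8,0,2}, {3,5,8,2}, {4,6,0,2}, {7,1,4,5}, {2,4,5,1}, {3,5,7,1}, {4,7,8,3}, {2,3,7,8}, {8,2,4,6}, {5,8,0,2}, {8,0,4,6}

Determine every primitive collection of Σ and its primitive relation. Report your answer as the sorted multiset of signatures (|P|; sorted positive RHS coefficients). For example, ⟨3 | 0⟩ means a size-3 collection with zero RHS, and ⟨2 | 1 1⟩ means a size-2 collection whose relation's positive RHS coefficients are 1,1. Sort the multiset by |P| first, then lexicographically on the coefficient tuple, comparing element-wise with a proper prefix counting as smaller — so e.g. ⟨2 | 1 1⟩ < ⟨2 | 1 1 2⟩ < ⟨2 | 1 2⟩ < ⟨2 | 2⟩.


Σ has 14 primitive collections:

  P = {6,7}:  v_{6} + v_{7} = 0  ⟹  sig = ⟨2 | 0⟩
  P = {0,7}:  v_{0} + v_{7} = v_{5}  ⟹  sig = ⟨2 | 1⟩
  P = {5,6}:  v_{5} + v_{6} = v_{0}  ⟹  sig = ⟨2 | 1⟩
  P = {1,6}:  v_{1} + v_{6} = v_{2} + v_{5}  ⟹  sig = ⟨2 | 1 1⟩
  P = {1,8}:  v_{1} + v_{8} = v_{2} + v_{3}  ⟹  sig = ⟨2 | 1 1⟩
  P = {3,6}:  v_{3} + v_{6} = v_{5} + v_{8}  ⟹  sig = ⟨2 | 1 1⟩
  P = {0,1}:  v_{0} + v_{1} = v_{2} + 2·v_{5}  ⟹  sig = ⟨2 | 1 2⟩
  P = {0,3}:  v_{0} + v_{3} = 2·v_{5} + v_{8}  ⟹  sig = ⟨2 | 1 2⟩
  P = {2,3,4}:  v_{2} + v_{3} + v_{4} = v_{7}  ⟹  sig = ⟨3 | 1⟩
  P = {2,5,7}:  v_{2} + v_{5} + v_{7} = v_{1}  ⟹  sig = ⟨3 | 1⟩
  P = {5,7,8}:  v_{5} + v_{7} + v_{8} = v_{3}  ⟹  sig = ⟨3 | 1⟩
  P = {1,3,4}:  v_{1} + v_{3} + v_{4} = v_{5} + 2·v_{7}  ⟹  sig = ⟨3 | 1 2⟩
  P = {2,4,5,8}:  v_{2} + v_{4} + v_{5} + v_{8} = 0  ⟹  sig = ⟨4 | 0⟩
  P = {0,2,4,8}:  v_{0} + v_{2} + v_{4} + v_{8} = v_{6}  ⟹  sig = ⟨4 | 1⟩

Signatures (|P|; sorted positive RHS coefficients), sorted:
    ⟨2 | 0⟩
    ⟨2 | 1⟩
    ⟨2 | 1⟩
    ⟨2 | 1 1⟩
    ⟨2 | 1 1⟩
    ⟨2 | 1 1⟩
    ⟨2 | 1 2⟩
    ⟨2 | 1 2⟩
    ⟨3 | 1⟩
    ⟨3 | 1⟩
    ⟨3 | 1⟩
    ⟨3 | 1 2⟩
    ⟨4 | 0⟩
    ⟨4 | 1⟩


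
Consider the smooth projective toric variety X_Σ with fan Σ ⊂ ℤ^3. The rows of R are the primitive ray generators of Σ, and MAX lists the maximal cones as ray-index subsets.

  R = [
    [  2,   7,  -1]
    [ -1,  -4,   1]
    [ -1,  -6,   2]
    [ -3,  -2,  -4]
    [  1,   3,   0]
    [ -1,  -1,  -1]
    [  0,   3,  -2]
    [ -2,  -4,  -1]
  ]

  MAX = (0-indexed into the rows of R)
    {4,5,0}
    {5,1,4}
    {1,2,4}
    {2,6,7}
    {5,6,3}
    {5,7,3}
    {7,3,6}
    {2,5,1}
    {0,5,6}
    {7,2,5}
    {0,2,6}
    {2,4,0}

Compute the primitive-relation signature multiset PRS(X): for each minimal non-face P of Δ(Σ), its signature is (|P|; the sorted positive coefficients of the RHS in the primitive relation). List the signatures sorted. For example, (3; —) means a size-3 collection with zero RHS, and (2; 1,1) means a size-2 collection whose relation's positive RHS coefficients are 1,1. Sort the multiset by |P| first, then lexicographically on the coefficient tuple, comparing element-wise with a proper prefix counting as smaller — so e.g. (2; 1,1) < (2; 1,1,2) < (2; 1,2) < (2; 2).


The 14 primitive collections of Σ (r=8, n=3):

  P={0,1}:  v_{0} + v_{1} = v_{4}  ⟹  sig = (2; 1)
  P={0,7}:  v_{0} + v_{7} = v_{6}  ⟹  sig = (2; 1)
  P={1,6}:  v_{1} + v_{6} = v_{5}  ⟹  sig = (2; 1)
  P={4,7}:  v_{4} + v_{7} = v_{5}  ⟹  sig = (2; 1)
  P={4,6}:  v_{4} + v_{6} = v_{0} + v_{5}  ⟹  sig = (2; 1,1)
  P={0,3}:  v_{0} + v_{3} = v_{5} + 2·v_{6}  ⟹  sig = (2; 1,2)
  P={1,3}:  v_{1} + v_{3} = 2·v_{5} + v_{7}  ⟹  sig = (2; 1,2)
  P={1,7}:  v_{1} + v_{7} = v_{2} + 2·v_{5}  ⟹  sig = (2; 1,2)
  P={3,4}:  v_{3} + v_{4} = 2·v_{5} + v_{6}  ⟹  sig = (2; 1,2)
  P={2,3}:  v_{2} + v_{3} = 2·v_{7}  ⟹  sig = (2; 2)
  P={0,2,5}:  v_{0} + v_{2} + v_{5} = 0  ⟹  sig = (3; —)
  P={2,4,5}:  v_{2} + v_{4} + v_{5} = v_{1}  ⟹  sig = (3; 1)
  P={2,5,6}:  v_{2} + v_{5} + v_{6} = v_{7}  ⟹  sig = (3; 1)
  P={5,6,7}:  v_{5} + v_{6} + v_{7} = v_{3}  ⟹  sig = (3; 1)

so the primitive-relation signature multiset is
{ (2; 1) ×4,  (2; 1,1),  (2; 1,2) ×4,  (2; 2),  (3; —),  (3; 1) ×3 }


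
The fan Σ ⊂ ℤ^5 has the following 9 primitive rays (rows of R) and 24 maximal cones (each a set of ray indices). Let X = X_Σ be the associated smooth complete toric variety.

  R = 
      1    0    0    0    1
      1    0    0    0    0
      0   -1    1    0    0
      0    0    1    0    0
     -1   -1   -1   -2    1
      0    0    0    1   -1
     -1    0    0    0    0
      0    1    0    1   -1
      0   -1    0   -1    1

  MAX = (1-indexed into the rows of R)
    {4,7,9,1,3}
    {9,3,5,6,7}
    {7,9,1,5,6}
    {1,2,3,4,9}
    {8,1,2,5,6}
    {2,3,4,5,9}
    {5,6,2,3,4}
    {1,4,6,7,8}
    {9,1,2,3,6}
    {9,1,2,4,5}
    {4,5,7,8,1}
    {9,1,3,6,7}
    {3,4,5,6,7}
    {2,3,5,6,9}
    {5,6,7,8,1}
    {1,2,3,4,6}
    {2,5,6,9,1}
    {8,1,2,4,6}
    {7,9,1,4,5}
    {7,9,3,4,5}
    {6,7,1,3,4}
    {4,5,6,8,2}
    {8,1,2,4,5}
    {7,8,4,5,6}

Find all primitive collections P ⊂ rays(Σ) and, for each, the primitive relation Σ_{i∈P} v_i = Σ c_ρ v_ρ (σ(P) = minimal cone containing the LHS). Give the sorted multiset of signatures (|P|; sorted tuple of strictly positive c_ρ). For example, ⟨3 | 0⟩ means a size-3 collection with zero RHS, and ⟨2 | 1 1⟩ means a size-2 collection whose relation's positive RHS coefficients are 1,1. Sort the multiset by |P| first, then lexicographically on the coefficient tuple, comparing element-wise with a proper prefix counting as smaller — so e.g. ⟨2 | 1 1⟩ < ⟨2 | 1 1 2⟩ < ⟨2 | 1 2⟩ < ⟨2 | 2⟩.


6 minimal non-faces of Δ(Σ) (on 9 rays):

  P = {2,7}:  v_{2} + v_{7} = 0  so sig = ⟨2 | 0⟩
  P = {8,9}:  v_{8} + v_{9} = 0  so sig = ⟨2 | 0⟩
  P = {3,8}:  v_{3} + v_{8} = v_{4} + v_{6}  so sig = ⟨2 | 1 1⟩
  P = {4,6,9}:  v_{4} + v_{6} + v_{9} = v_{3}  so sig = ⟨3 | 1⟩
  P = {1,3,5}:  v_{1} + v_{3} + v_{5} = 2·v_{9}  so sig = ⟨3 | 2⟩
  P = {1,4,5,6}:  v_{1} + v_{4} + v_{5} + v_{6} = v_{9}  so sig = ⟨4 | 1⟩

Hence PRS(X_Σ) =
{ ⟨2 | 0⟩ ×2,  ⟨2 | 1 1⟩,  ⟨3 | 1⟩,  ⟨3 | 2⟩,  ⟨4 | 1⟩ }


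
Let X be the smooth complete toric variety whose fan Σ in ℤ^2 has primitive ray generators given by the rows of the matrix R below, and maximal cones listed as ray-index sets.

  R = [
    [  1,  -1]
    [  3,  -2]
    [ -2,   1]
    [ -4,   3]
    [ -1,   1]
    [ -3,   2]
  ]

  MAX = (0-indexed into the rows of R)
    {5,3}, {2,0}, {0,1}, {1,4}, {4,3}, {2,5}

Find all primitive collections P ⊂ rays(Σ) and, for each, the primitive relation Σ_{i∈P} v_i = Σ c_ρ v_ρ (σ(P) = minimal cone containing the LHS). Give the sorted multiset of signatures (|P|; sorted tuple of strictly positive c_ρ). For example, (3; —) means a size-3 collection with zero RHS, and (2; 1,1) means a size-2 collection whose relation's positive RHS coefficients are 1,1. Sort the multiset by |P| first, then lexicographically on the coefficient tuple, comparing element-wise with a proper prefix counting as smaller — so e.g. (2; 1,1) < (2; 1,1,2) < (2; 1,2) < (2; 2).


Δ(Σ) — 6 vertices, 9 min non-faces:

  {0,4}:  v_{0} + v_{4} = 0  ⇒ sig = (2; —)
  {1,5}:  v_{1} + v_{5} = 0  ⇒ sig = (2; —)
  {0,3}:  v_{0} + v_{3} = v_{5}  ⇒ sig = (2; 1)
  {0,5}:  v_{0} + v_{5} = v_{2}  ⇒ sig = (2; 1)
  {1,2}:  v_{1} + v_{2} = v_{0}  ⇒ sig = (2; 1)
  {1,3}:  v_{1} + v_{3} = v_{4}  ⇒ sig = (2; 1)
  {2,4}:  v_{2} + v_{4} = v_{5}  ⇒ sig = (2; 1)
  {4,5}:  v_{4} + v_{5} = v_{3}  ⇒ sig = (2; 1)
  {2,3}:  v_{2} + v_{3} = 2·v_{5}  ⇒ sig = (2; 2)

Sorted signature multiset PRS(X):
    |P|=2: 9 collections, coeffs (), (), (1), (1), (1), (1), (1), (1), (2)


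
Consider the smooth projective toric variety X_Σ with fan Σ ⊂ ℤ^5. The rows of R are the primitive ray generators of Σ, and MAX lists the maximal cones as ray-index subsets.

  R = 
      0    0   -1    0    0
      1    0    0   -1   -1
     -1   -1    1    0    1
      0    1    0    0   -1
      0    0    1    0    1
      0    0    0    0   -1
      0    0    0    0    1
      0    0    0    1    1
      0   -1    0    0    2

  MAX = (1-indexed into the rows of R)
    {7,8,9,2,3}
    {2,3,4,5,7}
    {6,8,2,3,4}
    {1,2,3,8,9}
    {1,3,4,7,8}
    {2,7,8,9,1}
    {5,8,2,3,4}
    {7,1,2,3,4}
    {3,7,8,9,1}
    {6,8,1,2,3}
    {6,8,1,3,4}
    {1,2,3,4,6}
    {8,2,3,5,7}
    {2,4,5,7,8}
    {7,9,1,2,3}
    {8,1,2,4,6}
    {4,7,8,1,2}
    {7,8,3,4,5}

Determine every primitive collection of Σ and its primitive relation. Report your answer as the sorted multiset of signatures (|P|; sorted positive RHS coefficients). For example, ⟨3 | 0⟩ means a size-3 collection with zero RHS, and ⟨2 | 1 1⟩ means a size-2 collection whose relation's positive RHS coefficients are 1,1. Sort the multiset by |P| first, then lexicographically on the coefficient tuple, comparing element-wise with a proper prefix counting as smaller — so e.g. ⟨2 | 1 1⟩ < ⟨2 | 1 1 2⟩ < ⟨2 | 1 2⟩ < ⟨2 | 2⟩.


Σ has 9 primitive collections:

  P={6,7}:  v_{6} + v_{7} = 0  so sig = ⟨2 | 0⟩
  P={1,5}:  v_{1} + v_{5} = v_{7}  so sig = ⟨2 | 1⟩
  P={4,9}:  v_{4} + v_{9} = v_{7}  so sig = ⟨2 | 1⟩
  P={5,6}:  v_{5} + v_{6} = v_{2} + v_{3} + v_{4} + v_{8}  so sig = ⟨2 | 1 1 1 1⟩
  P={6,9}:  v_{6} + v_{9} = v_{1} + v_{2} + v_{3} + v_{8}  so sig = ⟨2 | 1 1 1 1⟩
  P={5,9}:  v_{5} + v_{9} = v_{2} + v_{3} + 2·v_{7} + v_{8}  so sig = ⟨2 | 1 1 1 2⟩
  P={1,2,3,4,8}:  v_{1} + v_{2} + v_{3} + v_{4} + v_{8} = 0  so sig = ⟨5 | 0⟩
  P={1,2,3,7,8}:  v_{1} + v_{2} + v_{3} + v_{7} + v_{8} = v_{9}  so sig = ⟨5 | 1⟩
  P={2,3,4,7,8}:  v_{2} + v_{3} + v_{4} + v_{7} + v_{8} = v_{5}  so sig = ⟨5 | 1⟩

so the primitive-relation signature multiset is
    |P|=2: 6 collections, coeffs (), (1), (1), (1,1,1,1), (1,1,1,1), (1,1,1,2)
    |P|=5: 3 collections, coeffs (), (1), (1)


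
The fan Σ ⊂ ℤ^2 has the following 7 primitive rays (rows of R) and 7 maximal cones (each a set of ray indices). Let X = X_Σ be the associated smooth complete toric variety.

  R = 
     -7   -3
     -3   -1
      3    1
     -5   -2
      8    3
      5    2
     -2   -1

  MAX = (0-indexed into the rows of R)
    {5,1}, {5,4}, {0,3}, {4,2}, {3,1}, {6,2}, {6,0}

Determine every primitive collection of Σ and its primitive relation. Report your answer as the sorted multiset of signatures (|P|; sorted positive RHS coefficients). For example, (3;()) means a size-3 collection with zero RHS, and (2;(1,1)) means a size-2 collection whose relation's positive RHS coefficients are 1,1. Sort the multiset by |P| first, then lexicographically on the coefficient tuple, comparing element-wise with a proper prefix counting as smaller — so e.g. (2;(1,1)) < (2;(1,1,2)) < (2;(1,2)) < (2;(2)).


The 14 primitive collections of Σ (r=7, n=2):

  P = {1,2}:  v_{1} + v_{2} = 0  →  sig = (2;())
  P = {3,5}:  v_{3} + v_{5} = 0  →  sig = (2;())
  P = {0,5}:  v_{0} + v_{5} = v_{6}  →  sig = (2;(1))
  P = {1,4}:  v_{1} + v_{4} = v_{5}  →  sig = (2;(1))
  P = {1,6}:  v_{1} + v_{6} = v_{3}  →  sig = (2;(1))
  P = {2,3}:  v_{2} + v_{3} = v_{6}  →  sig = (2;(1))
  P = {2,5}:  v_{2} + v_{5} = v_{4}  →  sig = (2;(1))
  P = {3,4}:  v_{3} + v_{4} = v_{2}  →  sig = (2;(1))
  P = {3,6}:  v_{3} + v_{6} = v_{0}  →  sig = (2;(1))
  P = {5,6}:  v_{5} + v_{6} = v_{2}  →  sig = (2;(1))
  P = {0,4}:  v_{0} + v_{4} = v_{2} + v_{6}  →  sig = (2;(1,1))
  P = {0,1}:  v_{0} + v_{1} = 2·v_{3}  →  sig = (2;(2))
  P = {0,2}:  v_{0} + v_{2} = 2·v_{6}  →  sig = (2;(2))
  P = {4,6}:  v_{4} + v_{6} = 2·v_{2}  →  sig = (2;(2))

Sorted signature multiset PRS(X):
    |P|=2: 14 collections, coeffs (), (), (1), (1), (1), (1), (1), (1), (1), (1), (1,1), (2), (2), (2)


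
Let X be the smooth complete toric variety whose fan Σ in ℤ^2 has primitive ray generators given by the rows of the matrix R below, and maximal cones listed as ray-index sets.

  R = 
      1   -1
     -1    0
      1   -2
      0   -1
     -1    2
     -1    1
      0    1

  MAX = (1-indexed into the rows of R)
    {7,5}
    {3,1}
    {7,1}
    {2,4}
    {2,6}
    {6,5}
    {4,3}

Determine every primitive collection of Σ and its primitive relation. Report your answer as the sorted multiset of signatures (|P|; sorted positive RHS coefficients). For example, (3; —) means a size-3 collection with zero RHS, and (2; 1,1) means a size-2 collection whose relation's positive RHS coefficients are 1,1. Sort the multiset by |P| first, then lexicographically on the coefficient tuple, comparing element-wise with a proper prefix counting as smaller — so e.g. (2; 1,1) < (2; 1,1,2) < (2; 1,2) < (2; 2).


14 minimal non-faces of Δ(Σ) (on 7 rays):

  P = {1,6}:  v_{1} + v_{6} = 0  ⇒ sig = (2; —)
  P = {3,5}:  v_{3} + v_{5} = 0  ⇒ sig = (2; —)
  P = {4,7}:  v_{4} + v_{7} = 0  ⇒ sig = (2; —)
  P = {1,2}:  v_{1} + v_{2} = v_{4}  ⇒ sig = (2; 1)
  P = {1,4}:  v_{1} + v_{4} = v_{3}  ⇒ sig = (2; 1)
  P = {1,5}:  v_{1} + v_{5} = v_{7}  ⇒ sig = (2; 1)
  P = {2,7}:  v_{2} + v_{7} = v_{6}  ⇒ sig = (2; 1)
  P = {3,6}:  v_{3} + v_{6} = v_{4}  ⇒ sig = (2; 1)
  P = {3,7}:  v_{3} + v_{7} = v_{1}  ⇒ sig = (2; 1)
  P = {4,5}:  v_{4} + v_{5} = v_{6}  ⇒ sig = (2; 1)
  P = {4,6}:  v_{4} + v_{6} = v_{2}  ⇒ sig = (2; 1)
  P = {6,7}:  v_{6} + v_{7} = v_{5}  ⇒ sig = (2; 1)
  P = {2,3}:  v_{2} + v_{3} = 2·v_{4}  ⇒ sig = (2; 2)
  P = {2,5}:  v_{2} + v_{5} = 2·v_{6}  ⇒ sig = (2; 2)

Hence PRS(X_Σ) =
    |P|=2: 14 collections, coeffs (), (), (), (1), (1), (1), (1), (1), (1), (1), (1), (1), (2), (2)


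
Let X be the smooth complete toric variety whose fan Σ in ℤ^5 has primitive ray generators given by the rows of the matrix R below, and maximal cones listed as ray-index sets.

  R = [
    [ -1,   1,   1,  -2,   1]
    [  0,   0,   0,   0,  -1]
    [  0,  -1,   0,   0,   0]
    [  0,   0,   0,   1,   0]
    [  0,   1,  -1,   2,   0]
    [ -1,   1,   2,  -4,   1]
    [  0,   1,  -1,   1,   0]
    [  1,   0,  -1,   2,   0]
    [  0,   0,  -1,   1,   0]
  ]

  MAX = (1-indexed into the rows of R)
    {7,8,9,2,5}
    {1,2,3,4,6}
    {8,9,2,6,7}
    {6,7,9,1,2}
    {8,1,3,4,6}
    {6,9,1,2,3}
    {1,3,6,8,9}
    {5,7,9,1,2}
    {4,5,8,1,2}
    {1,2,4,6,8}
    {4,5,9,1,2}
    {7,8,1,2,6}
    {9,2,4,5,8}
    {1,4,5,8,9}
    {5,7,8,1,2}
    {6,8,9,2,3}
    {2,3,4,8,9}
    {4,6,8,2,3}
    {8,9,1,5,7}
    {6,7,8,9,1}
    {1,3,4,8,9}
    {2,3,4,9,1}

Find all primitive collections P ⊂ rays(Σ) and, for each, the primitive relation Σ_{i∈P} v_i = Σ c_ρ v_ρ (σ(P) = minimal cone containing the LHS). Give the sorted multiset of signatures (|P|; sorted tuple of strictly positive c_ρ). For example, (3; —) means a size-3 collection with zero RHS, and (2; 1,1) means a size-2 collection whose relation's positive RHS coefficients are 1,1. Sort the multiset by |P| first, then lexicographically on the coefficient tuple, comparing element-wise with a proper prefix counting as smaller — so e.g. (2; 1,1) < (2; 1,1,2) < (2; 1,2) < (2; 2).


7 collections generate NE(X_Σ); each relation:

  P = {3,7}:  v_{3} + v_{7} = v_{9} — sig = (2; 1)
  P = {4,7}:  v_{4} + v_{7} = v_{5} — sig = (2; 1)
  P = {3,5}:  v_{3} + v_{5} = v_{4} + v_{9} — sig = (2; 1,1)
  P = {5,6}:  v_{5} + v_{6} = 2·v_{1} + v_{2} + v_{8} — sig = (2; 1,1,2)
  P = {4,6,9}:  v_{4} + v_{6} + v_{9} = v_{1} — sig = (3; 1)
  P = {1,2,3,8}:  v_{1} + v_{2} + v_{3} + v_{8} = 0 — sig = (4; —)
  P = {1,2,8,9}:  v_{1} + v_{2} + v_{8} + v_{9} = v_{7} — sig = (4; 1)

so the primitive-relation signature multiset is
{ (2; 1) ×2,  (2; 1,1),  (2; 1,1,2),  (3; 1),  (4; —),  (4; 1) }
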